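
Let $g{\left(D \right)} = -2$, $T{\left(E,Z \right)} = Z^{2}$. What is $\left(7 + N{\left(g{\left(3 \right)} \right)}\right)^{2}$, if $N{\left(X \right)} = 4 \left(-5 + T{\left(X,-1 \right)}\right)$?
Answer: $81$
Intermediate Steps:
$N{\left(X \right)} = -16$ ($N{\left(X \right)} = 4 \left(-5 + \left(-1\right)^{2}\right) = 4 \left(-5 + 1\right) = 4 \left(-4\right) = -16$)
$\left(7 + N{\left(g{\left(3 \right)} \right)}\right)^{2} = \left(7 - 16\right)^{2} = \left(-9\right)^{2} = 81$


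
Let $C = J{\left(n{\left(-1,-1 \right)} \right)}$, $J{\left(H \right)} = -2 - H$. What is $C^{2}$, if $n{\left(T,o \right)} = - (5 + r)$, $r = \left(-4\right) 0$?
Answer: $9$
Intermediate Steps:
$r = 0$
$n{\left(T,o \right)} = -5$ ($n{\left(T,o \right)} = - (5 + 0) = \left(-1\right) 5 = -5$)
$C = 3$ ($C = -2 - -5 = -2 + 5 = 3$)
$C^{2} = 3^{2} = 9$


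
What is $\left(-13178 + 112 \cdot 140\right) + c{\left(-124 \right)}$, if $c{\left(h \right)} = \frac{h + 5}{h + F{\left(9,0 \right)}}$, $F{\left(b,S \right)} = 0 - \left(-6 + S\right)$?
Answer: $\frac{295355}{118} \approx 2503.0$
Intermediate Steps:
$F{\left(b,S \right)} = 6 - S$
$c{\left(h \right)} = \frac{5 + h}{6 + h}$ ($c{\left(h \right)} = \frac{h + 5}{h + \left(6 - 0\right)} = \frac{5 + h}{h + \left(6 + 0\right)} = \frac{5 + h}{h + 6} = \frac{5 + h}{6 + h}$)
$\left(-13178 + 112 \cdot 140\right) + c{\left(-124 \right)} = \left(-13178 + 112 \cdot 140\right) + \frac{5 - 124}{6 - 124} = \left(-13178 + 15680\right) + \frac{1}{-118} \left(-119\right) = 2502 - - \frac{119}{118} = 2502 + \frac{119}{118} = \frac{295355}{118}$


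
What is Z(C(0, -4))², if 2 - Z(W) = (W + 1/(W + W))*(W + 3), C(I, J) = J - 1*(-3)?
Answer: 25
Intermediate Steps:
C(I, J) = 3 + J (C(I, J) = J + 3 = 3 + J)
Z(W) = 2 - (3 + W)*(W + 1/(2*W)) (Z(W) = 2 - (W + 1/(W + W))*(W + 3) = 2 - (W + 1/(2*W))*(3 + W) = 2 - (3 + W)*(W + 1/(2*W)))
Z(C(0, -4))² = (3/2 - (3 - 4)² - 3*(3 - 4) - 3/(2*(3 - 4)))² = (3/2 - 1*(-1)² - 3*(-1) - 3/2/(-1))² = (3/2 - 1*1 + 3 - 3/2*(-1))² = (3/2 - 1 + 3 + 3/2)² = 5² = 25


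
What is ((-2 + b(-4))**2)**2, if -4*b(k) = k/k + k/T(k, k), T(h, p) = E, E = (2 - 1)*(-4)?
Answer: 625/16 ≈ 39.063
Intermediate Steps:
E = -4 (E = 1*(-4) = -4)
T(h, p) = -4
b(k) = -1/4 + k/16 (b(k) = -(k/k + k/(-4))/4 = -(1 + k*(-1/4))/4 = -(1 - k/4)/4 = -1/4 + k/16)
((-2 + b(-4))**2)**2 = ((-2 + (-1/4 + (1/16)*(-4)))**2)**2 = ((-2 + (-1/4 - 1/4))**2)**2 = ((-2 - 1/2)**2)**2 = ((-5/2)**2)**2 = (25/4)**2 = 625/16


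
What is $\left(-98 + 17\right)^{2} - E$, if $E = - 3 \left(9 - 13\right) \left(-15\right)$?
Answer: $6741$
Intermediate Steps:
$E = -180$ ($E = - 3 \left(9 - 13\right) \left(-15\right) = - 3 \left(-4\right) \left(-15\right) = - \left(-12\right) \left(-15\right) = \left(-1\right) 180 = -180$)
$\left(-98 + 17\right)^{2} - E = \left(-98 + 17\right)^{2} - -180 = \left(-81\right)^{2} + 180 = 6561 + 180 = 6741$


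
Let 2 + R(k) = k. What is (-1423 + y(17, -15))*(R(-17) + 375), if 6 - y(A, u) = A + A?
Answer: -516556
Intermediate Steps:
y(A, u) = 6 - 2*A (y(A, u) = 6 - (A + A) = 6 - 2*A)
R(k) = -2 + k
(-1423 + y(17, -15))*(R(-17) + 375) = (-1423 + (6 - 2*17))*((-2 - 17) + 375) = (-1423 + (6 - 34))*(-19 + 375) = (-1423 - 28)*356 = -1451*356 = -516556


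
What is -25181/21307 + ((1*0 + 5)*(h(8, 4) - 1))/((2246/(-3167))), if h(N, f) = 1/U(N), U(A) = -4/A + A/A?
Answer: -203383/24706 ≈ -8.2321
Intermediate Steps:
U(A) = 1 - 4/A (U(A) = -4/A + 1 = 1 - 4/A)
h(N, f) = N/(-4 + N) (h(N, f) = 1/((-4 + N)/N) = N/(-4 + N))
-25181/21307 + ((1*0 + 5)*(h(8, 4) - 1))/((2246/(-3167))) = -25181/21307 + ((1*0 + 5)*(8/(-4 + 8) - 1))/((2246/(-3167))) = -25181*1/21307 + ((0 + 5)*(8/4 - 1))/((2246*(-1/3167))) = -13/11 + (5*(8*(1/4) - 1))/(-2246/3167) = -13/11 + (5*(2 - 1))*(-3167/2246) = -13/11 + (5*1)*(-3167/2246) = -13/11 + 5*(-3167/2246) = -13/11 - 15835/2246 = -203383/24706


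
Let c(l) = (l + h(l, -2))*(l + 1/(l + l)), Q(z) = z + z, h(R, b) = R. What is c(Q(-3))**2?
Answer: 5329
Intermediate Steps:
Q(z) = 2*z
c(l) = 2*l*(l + 1/(2*l)) (c(l) = (l + l)*(l + 1/(l + l)) = (2*l)*(l + 1/(2*l)) = 2*l*(l + 1/(2*l)))
c(Q(-3))**2 = (1 + 2*(2*(-3))**2)**2 = (1 + 2*(-6)**2)**2 = (1 + 2*36)**2 = (1 + 72)**2 = 73**2 = 5329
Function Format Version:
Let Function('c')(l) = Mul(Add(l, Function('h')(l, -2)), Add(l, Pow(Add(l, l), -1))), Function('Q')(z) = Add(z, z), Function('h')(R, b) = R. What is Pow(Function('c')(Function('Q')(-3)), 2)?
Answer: 5329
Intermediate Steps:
Function('Q')(z) = Mul(2, z)
Function('c')(l) = Mul(2, l, Add(l, Mul(Rational(1, 2), Pow(l, -1)))) (Function('c')(l) = Mul(Add(l, l), Add(l, Pow(Add(l, l), -1))) = Mul(Mul(2, l), Add(l, Pow(Mul(2, l), -1))) = Mul(Mul(2, l), Add(l, Mul(Rational(1, 2), Pow(l, -1)))) = Mul(2, l, Add(l, Mul(Rational(1, 2), Pow(l, -1)))))
Pow(Function('c')(Function('Q')(-3)), 2) = Pow(Add(1, Mul(2, Pow(Mul(2, -3), 2))), 2) = Pow(Add(1, Mul(2, Pow(-6, 2))), 2) = Pow(Add(1, Mul(2, 36)), 2) = Pow(Add(1, 72), 2) = Pow(73, 2) = 5329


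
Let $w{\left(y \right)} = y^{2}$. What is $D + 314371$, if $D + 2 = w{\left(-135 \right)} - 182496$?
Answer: $150098$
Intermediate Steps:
$D = -164273$ ($D = -2 - \left(182496 - \left(-135\right)^{2}\right) = -2 + \left(18225 - 182496\right) = -2 - 164271 = -164273$)
$D + 314371 = -164273 + 314371 = 150098$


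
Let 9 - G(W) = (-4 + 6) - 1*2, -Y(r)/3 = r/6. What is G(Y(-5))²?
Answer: 81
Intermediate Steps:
Y(r) = -r/2 (Y(r) = -3*r/6 = -r/2)
G(W) = 9 (G(W) = 9 - ((-4 + 6) - 1*2) = 9 - (2 - 2) = 9 - 1*0 = 9 + 0 = 9)
G(Y(-5))² = 9² = 81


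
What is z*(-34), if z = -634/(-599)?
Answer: -21556/599 ≈ -35.987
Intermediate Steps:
z = 634/599 (z = -634*(-1/599) = 634/599 ≈ 1.0584)
z*(-34) = (634/599)*(-34) = -21556/599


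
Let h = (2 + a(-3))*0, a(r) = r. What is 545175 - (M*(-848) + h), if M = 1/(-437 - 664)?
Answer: 600236827/1101 ≈ 5.4517e+5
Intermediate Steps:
M = -1/1101 (M = 1/(-1101) = -1/1101 ≈ -0.00090826)
h = 0 (h = (2 - 3)*0 = -1*0 = 0)
545175 - (M*(-848) + h) = 545175 - (-1/1101*(-848) + 0) = 545175 - (848/1101 + 0) = 545175 - 1*848/1101 = 545175 - 848/1101 = 600236827/1101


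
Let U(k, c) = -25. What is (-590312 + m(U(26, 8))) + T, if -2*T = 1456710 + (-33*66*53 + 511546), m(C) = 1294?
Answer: -1515429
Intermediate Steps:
T = -926411 (T = -(1456710 + (-33*66*53 + 511546))/2 = -(1456710 + (-2178*53 + 511546))/2 = -(1456710 + (-115434 + 511546))/2 = -(1456710 + 396112)/2 = -½*1852822 = -926411)
(-590312 + m(U(26, 8))) + T = (-590312 + 1294) - 926411 = -589018 - 926411 = -1515429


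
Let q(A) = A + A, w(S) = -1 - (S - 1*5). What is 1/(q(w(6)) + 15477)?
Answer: 1/15473 ≈ 6.4629e-5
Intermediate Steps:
w(S) = 4 - S (w(S) = -1 - (S - 5) = -1 - (-5 + S) = -1 + (5 - S) = 4 - S)
q(A) = 2*A
1/(q(w(6)) + 15477) = 1/(2*(4 - 1*6) + 15477) = 1/(2*(4 - 6) + 15477) = 1/(2*(-2) + 15477) = 1/(-4 + 15477) = 1/15473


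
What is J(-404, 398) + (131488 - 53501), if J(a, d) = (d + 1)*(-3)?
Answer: 76790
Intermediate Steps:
J(a, d) = -3 - 3*d (J(a, d) = (1 + d)*(-3) = -3 - 3*d)
J(-404, 398) + (131488 - 53501) = (-3 - 3*398) + (131488 - 53501) = (-3 - 1194) + 77987 = -1197 + 77987 = 76790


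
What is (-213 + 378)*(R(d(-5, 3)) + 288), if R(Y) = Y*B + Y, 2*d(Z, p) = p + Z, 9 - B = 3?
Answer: 46365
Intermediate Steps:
B = 6 (B = 9 - 1*3 = 9 - 3 = 6)
d(Z, p) = Z/2 + p/2 (d(Z, p) = (p + Z)/2 = (Z + p)/2 = Z/2 + p/2)
R(Y) = 7*Y (R(Y) = Y*6 + Y = 6*Y + Y = 7*Y)
(-213 + 378)*(R(d(-5, 3)) + 288) = (-213 + 378)*(7*((½)*(-5) + (½)*3) + 288) = 165*(7*(-5/2 + 3/2) + 288) = 165*(7*(-1) + 288) = 165*(-7 + 288) = 165*281 = 46365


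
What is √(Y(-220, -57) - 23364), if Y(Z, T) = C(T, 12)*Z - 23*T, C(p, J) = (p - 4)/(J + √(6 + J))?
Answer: √(-753648 - 198477*√2)/(3*√(4 + √2)) ≈ 145.69*I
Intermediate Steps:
C(p, J) = (-4 + p)/(J + √(6 + J))
Y(Z, T) = -23*T + Z*(-4 + T)/(12 + 3*√2) (Y(Z, T) = ((-4 + T)/(12 + √(6 + 12)))*Z - 23*T = ((-4 + T)/(12 + √18))*Z - 23*T = ((-4 + T)/(12 + 3*√2))*Z - 23*T = Z*(-4 + T)/(12 + 3*√2) - 23*T = -23*T + Z*(-4 + T)/(12 + 3*√2))
√(Y(-220, -57) - 23364) = √((-23*(-57) - 220*(-4 - 57)/(12 + 3*√2)) - 23364) = √((1311 - 220*(-61)/(12 + 3*√2)) - 23364) = √((1311 + 13420/(12 + 3*√2)) - 23364) = √(-22053 + 13420/(12 + 3*√2))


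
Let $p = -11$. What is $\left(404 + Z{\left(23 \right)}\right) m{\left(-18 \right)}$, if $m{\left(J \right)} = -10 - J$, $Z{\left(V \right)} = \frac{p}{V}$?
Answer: $\frac{74248}{23} \approx 3228.2$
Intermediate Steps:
$Z{\left(V \right)} = - \frac{11}{V}$
$\left(404 + Z{\left(23 \right)}\right) m{\left(-18 \right)} = \left(404 - \frac{11}{23}\right) \left(-10 - -18\right) = \left(404 - \frac{11}{23}\right) \left(-10 + 18\right) = \left(404 - \frac{11}{23}\right) 8 = \frac{9281}{23} \cdot 8 = \frac{74248}{23}$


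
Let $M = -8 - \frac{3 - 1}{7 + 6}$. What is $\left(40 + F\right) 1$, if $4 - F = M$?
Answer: $\frac{678}{13} \approx 52.154$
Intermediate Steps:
$M = - \frac{106}{13}$ ($M = -8 - \frac{2}{13} = - \frac{106}{13} \approx -8.1538$)
$F = \frac{158}{13}$ ($F = 4 - - \frac{106}{13} = 4 + \frac{106}{13} = \frac{158}{13} \approx 12.154$)
$\left(40 + F\right) 1 = \left(40 + \frac{158}{13}\right) 1 = \frac{678}{13} \cdot 1 = \frac{678}{13}$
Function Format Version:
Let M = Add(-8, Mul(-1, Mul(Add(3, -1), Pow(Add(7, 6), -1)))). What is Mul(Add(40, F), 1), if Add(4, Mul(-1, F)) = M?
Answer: Rational(678, 13) ≈ 52.154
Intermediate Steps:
M = Rational(-106, 13) (M = Add(-8, Mul(-1, Mul(2, Pow(13, -1)))) = Add(-8, Mul(-1, Mul(2, Rational(1, 13)))) = Add(-8, Mul(-1, Rational(2, 13))) = Add(-8, Rational(-2, 13)) = Rational(-106, 13) ≈ -8.1538)
F = Rational(158, 13) (F = Add(4, Mul(-1, Rational(-106, 13))) = Add(4, Rational(106, 13)) = Rational(158, 13) ≈ 12.154)
Mul(Add(40, F), 1) = Mul(Add(40, Rational(158, 13)), 1) = Mul(Rational(678, 13), 1) = Rational(678, 13)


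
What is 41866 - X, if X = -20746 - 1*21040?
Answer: 83652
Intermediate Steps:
X = -41786 (X = -20746 - 21040 = -41786)
41866 - X = 41866 - 1*(-41786) = 41866 + 41786 = 83652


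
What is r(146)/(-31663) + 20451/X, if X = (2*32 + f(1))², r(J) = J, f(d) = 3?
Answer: 646884619/142135207 ≈ 4.5512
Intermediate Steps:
X = 4489 (X = (2*32 + 3)² = (64 + 3)² = 67² = 4489)
r(146)/(-31663) + 20451/X = 146/(-31663) + 20451/4489 = 146*(-1/31663) + 20451*(1/4489) = -146/31663 + 20451/4489 = 646884619/142135207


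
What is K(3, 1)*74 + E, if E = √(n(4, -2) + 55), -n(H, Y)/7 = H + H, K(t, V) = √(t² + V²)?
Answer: I + 74*√10 ≈ 234.01 + 1.0*I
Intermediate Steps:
K(t, V) = √(V² + t²)
n(H, Y) = -14*H (n(H, Y) = -7*(H + H) = -14*H)
E = I (E = √(-14*4 + 55) = √(-56 + 55) = √(-1) = I ≈ 1.0*I)
K(3, 1)*74 + E = √(1² + 3²)*74 + I = √(1 + 9)*74 + I = √10*74 + I = 74*√10 + I = I + 74*√10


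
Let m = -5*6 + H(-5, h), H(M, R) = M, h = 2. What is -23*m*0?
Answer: 0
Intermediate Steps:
m = -35 (m = -5*6 - 5 = -30 - 5 = -35)
-23*m*0 = -23*(-35)*0 = 805*0 = 0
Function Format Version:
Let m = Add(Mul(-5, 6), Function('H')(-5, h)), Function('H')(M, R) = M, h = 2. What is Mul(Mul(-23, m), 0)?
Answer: 0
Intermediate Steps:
m = -35 (m = Add(Mul(-5, 6), -5) = Add(-30, -5) = -35)
Mul(Mul(-23, m), 0) = Mul(Mul(-23, -35), 0) = Mul(805, 0) = 0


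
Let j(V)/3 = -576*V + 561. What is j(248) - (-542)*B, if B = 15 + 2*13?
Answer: -404639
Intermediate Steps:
B = 41 (B = 15 + 26 = 41)
j(V) = 1683 - 1728*V (j(V) = 3*(-576*V + 561) = 3*(561 - 576*V) = 1683 - 1728*V)
j(248) - (-542)*B = (1683 - 1728*248) - (-542)*41 = (1683 - 428544) - 1*(-22222) = -426861 + 22222 = -404639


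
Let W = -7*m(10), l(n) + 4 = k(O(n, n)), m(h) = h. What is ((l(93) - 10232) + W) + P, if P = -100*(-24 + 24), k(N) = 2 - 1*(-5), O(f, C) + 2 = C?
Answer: -10299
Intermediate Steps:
O(f, C) = -2 + C
k(N) = 7 (k(N) = 2 + 5 = 7)
l(n) = 3 (l(n) = -4 + 7 = 3)
W = -70 (W = -7*10 = -70)
P = 0 (P = -100*0 = 0)
((l(93) - 10232) + W) + P = ((3 - 10232) - 70) + 0 = (-10229 - 70) + 0 = -10299 + 0 = -10299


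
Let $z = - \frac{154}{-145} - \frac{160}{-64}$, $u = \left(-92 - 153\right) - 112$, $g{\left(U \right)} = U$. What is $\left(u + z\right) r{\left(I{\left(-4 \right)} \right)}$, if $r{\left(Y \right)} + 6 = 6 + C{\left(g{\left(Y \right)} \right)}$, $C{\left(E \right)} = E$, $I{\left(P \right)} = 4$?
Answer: $- \frac{204994}{145} \approx -1413.8$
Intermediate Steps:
$r{\left(Y \right)} = Y$ ($r{\left(Y \right)} = -6 + \left(6 + Y\right) = Y$)
$u = -357$ ($u = -245 - 112 = -357$)
$z = \frac{1033}{290}$ ($z = \left(-154\right) \left(- \frac{1}{145}\right) - - \frac{5}{2} = \frac{154}{145} + \frac{5}{2} = \frac{1033}{290} \approx 3.5621$)
$\left(u + z\right) r{\left(I{\left(-4 \right)} \right)} = \left(-357 + \frac{1033}{290}\right) 4 = \left(- \frac{102497}{290}\right) 4 = - \frac{204994}{145}$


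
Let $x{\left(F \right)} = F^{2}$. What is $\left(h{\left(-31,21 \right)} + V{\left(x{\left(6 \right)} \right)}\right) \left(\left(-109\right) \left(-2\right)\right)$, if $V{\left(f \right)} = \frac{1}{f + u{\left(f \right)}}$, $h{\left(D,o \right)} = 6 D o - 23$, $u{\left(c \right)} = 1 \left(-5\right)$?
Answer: $- \frac{26551964}{31} \approx -8.5652 \cdot 10^{5}$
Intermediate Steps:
$u{\left(c \right)} = -5$
$h{\left(D,o \right)} = -23 + 6 D o$ ($h{\left(D,o \right)} = 6 D o - 23 = -23 + 6 D o$)
$V{\left(f \right)} = \frac{1}{-5 + f}$ ($V{\left(f \right)} = \frac{1}{f - 5} = \frac{1}{-5 + f}$)
$\left(h{\left(-31,21 \right)} + V{\left(x{\left(6 \right)} \right)}\right) \left(\left(-109\right) \left(-2\right)\right) = \left(\left(-23 + 6 \left(-31\right) 21\right) + \frac{1}{-5 + 6^{2}}\right) \left(\left(-109\right) \left(-2\right)\right) = \left(\left(-23 - 3906\right) + \frac{1}{-5 + 36}\right) 218 = \left(-3929 + \frac{1}{31}\right) 218 = \left(- \frac{121798}{31}\right) 218 = - \frac{26551964}{31}$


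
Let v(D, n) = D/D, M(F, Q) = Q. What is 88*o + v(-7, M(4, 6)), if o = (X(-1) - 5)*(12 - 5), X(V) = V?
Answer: -3695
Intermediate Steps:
o = -42 (o = (-1 - 5)*(12 - 5) = -6*7 = -42)
v(D, n) = 1
88*o + v(-7, M(4, 6)) = 88*(-42) + 1 = -3696 + 1 = -3695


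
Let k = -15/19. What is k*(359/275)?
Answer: -1077/1045 ≈ -1.0306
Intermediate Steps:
k = -15/19 (k = -15*1/19 = -15/19 ≈ -0.78947)
k*(359/275) = -5385/(19*275) = -15/19*359/275 = -1077/1045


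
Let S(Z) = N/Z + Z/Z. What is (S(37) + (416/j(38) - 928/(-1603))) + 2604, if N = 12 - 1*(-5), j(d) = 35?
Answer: 110908354/42365 ≈ 2617.9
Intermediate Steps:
N = 17 (N = 12 + 5 = 17)
S(Z) = 1 + 17/Z (S(Z) = 17/Z + Z/Z = 17/Z + 1 = 1 + 17/Z)
(S(37) + (416/j(38) - 928/(-1603))) + 2604 = ((17 + 37)/37 + (416/35 - 928/(-1603))) + 2604 = ((1/37)*54 + (416*(1/35) - 928*(-1/1603))) + 2604 = (54/37 + (416/35 + 928/1603)) + 2604 = (54/37 + 14272/1145) + 2604 = 589894/42365 + 2604 = 110908354/42365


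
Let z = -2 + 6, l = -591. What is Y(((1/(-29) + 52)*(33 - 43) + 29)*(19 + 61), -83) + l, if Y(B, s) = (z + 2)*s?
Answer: -1089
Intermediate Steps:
z = 4
Y(B, s) = 6*s (Y(B, s) = (4 + 2)*s = 6*s)
Y(((1/(-29) + 52)*(33 - 43) + 29)*(19 + 61), -83) + l = 6*(-83) - 591 = -498 - 591 = -1089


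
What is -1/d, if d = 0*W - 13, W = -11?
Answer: 1/13 ≈ 0.076923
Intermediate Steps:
d = -13 (d = 0*(-11) - 13 = 0 - 13 = -13)
-1/d = -1/(-13) = -1*(-1/13) = 1/13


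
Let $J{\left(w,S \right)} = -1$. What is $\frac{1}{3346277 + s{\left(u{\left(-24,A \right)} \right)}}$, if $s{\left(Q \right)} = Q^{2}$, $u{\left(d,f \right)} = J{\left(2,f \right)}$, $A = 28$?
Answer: $\frac{1}{3346278} \approx 2.9884 \cdot 10^{-7}$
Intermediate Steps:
$u{\left(d,f \right)} = -1$
$\frac{1}{3346277 + s{\left(u{\left(-24,A \right)} \right)}} = \frac{1}{3346277 + \left(-1\right)^{2}} = \frac{1}{3346277 + 1} = \frac{1}{3346278}$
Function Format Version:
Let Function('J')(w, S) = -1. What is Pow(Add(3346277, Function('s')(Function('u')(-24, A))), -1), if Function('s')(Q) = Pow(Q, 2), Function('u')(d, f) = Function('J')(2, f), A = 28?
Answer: Rational(1, 3346278) ≈ 2.9884e-7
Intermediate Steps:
Function('u')(d, f) = -1
Pow(Add(3346277, Function('s')(Function('u')(-24, A))), -1) = Pow(Add(3346277, Pow(-1, 2)), -1) = Pow(Add(3346277, 1), -1) = Pow(3346278, -1) = Rational(1, 3346278)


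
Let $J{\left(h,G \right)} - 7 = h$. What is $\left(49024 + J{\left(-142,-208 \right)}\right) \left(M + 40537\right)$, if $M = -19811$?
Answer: $1013273414$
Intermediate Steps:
$J{\left(h,G \right)} = 7 + h$
$\left(49024 + J{\left(-142,-208 \right)}\right) \left(M + 40537\right) = \left(49024 + \left(7 - 142\right)\right) \left(-19811 + 40537\right) = \left(49024 - 135\right) 20726 = 48889 \cdot 20726 = 1013273414$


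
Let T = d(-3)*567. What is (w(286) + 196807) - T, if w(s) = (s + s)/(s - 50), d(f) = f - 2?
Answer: 11779021/59 ≈ 1.9964e+5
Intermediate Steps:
d(f) = -2 + f
w(s) = 2*s/(-50 + s) (w(s) = (2*s)/(-50 + s) = 2*s/(-50 + s))
T = -2835 (T = (-2 - 3)*567 = -5*567 = -2835)
(w(286) + 196807) - T = (2*286/(-50 + 286) + 196807) - 1*(-2835) = (2*286/236 + 196807) + 2835 = (2*286*(1/236) + 196807) + 2835 = (143/59 + 196807) + 2835 = 11611756/59 + 2835 = 11779021/59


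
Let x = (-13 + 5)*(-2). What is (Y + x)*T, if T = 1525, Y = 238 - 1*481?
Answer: -346175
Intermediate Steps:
Y = -243 (Y = 238 - 481 = -243)
x = 16 (x = -8*(-2) = 16)
(Y + x)*T = (-243 + 16)*1525 = -227*1525 = -346175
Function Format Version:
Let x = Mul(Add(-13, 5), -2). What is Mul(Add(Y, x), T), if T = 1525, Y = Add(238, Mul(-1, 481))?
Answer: -346175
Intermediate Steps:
Y = -243 (Y = Add(238, -481) = -243)
x = 16 (x = Mul(-8, -2) = 16)
Mul(Add(Y, x), T) = Mul(Add(-243, 16), 1525) = Mul(-227, 1525) = -346175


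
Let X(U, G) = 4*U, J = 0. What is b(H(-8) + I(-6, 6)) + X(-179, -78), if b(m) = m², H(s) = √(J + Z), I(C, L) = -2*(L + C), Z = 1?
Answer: -715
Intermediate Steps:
I(C, L) = -2*C - 2*L (I(C, L) = -2*(C + L) = -2*C - 2*L)
H(s) = 1 (H(s) = √(0 + 1) = √1 = 1)
b(H(-8) + I(-6, 6)) + X(-179, -78) = (1 + (-2*(-6) - 2*6))² + 4*(-179) = (1 + (12 - 12))² - 716 = (1 + 0)² - 716 = 1² - 716 = 1 - 716 = -715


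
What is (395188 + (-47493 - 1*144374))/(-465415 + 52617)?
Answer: -203321/412798 ≈ -0.49254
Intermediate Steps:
(395188 + (-47493 - 1*144374))/(-465415 + 52617) = (395188 + (-47493 - 144374))/(-412798) = (395188 - 191867)*(-1/412798) = 203321*(-1/412798) = -203321/412798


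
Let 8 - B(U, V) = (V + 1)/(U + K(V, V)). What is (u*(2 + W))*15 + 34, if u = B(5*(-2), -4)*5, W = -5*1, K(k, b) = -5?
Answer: -1721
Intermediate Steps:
B(U, V) = 8 - (1 + V)/(-5 + U) (B(U, V) = 8 - (V + 1)/(U - 5) = 8 - (1 + V)/(-5 + U))
W = -5
u = 39 (u = ((-41 - 1*(-4) + 8*(5*(-2)))/(-5 + 5*(-2)))*5 = ((-41 + 4 + 8*(-10))/(-5 - 10))*5 = ((-41 + 4 - 80)/(-15))*5 = -1/15*(-117)*5 = (39/5)*5 = 39)
(u*(2 + W))*15 + 34 = (39*(2 - 5))*15 + 34 = (39*(-3))*15 + 34 = -117*15 + 34 = -1755 + 34 = -1721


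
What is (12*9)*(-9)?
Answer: -972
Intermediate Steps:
(12*9)*(-9) = 108*(-9) = -972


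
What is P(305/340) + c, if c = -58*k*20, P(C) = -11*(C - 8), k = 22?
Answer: -1730047/68 ≈ -25442.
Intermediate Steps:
P(C) = 88 - 11*C (P(C) = -11*(-8 + C) = 88 - 11*C)
c = -25520 (c = -58*22*20 = -1276*20 = -25520)
P(305/340) + c = (88 - 3355/340) - 25520 = (88 - 11*61/68) - 25520 = (88 - 671/68) - 25520 = 5313/68 - 25520 = -1730047/68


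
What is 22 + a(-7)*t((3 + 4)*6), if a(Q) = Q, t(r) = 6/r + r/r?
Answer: 14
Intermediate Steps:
t(r) = 1 + 6/r (t(r) = 6/r + 1 = 1 + 6/r)
22 + a(-7)*t((3 + 4)*6) = 22 - 7*(6 + (3 + 4)*6)/((3 + 4)*6) = 22 - 7*(6 + 7*6)/(7*6) = 22 - 7*(6 + 42)/42 = 22 - 48/6 = 22 - 7*8/7 = 22 - 8 = 14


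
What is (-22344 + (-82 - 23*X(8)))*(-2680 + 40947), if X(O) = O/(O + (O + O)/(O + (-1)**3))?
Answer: -7729742665/9 ≈ -8.5886e+8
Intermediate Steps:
X(O) = O/(O + 2*O/(-1 + O)) (X(O) = O/(O + (2*O)/(O - 1)) = O/(O + (2*O)/(-1 + O)) = O/(O + 2*O/(-1 + O)))
(-22344 + (-82 - 23*X(8)))*(-2680 + 40947) = (-22344 + (-82 - 23*(-1 + 8)/(1 + 8)))*(-2680 + 40947) = (-22344 + (-82 - 23*7/9))*38267 = (-22344 + (-82 - 161/9))*38267 = (-22344 - 899/9)*38267 = -201995/9*38267 = -7729742665/9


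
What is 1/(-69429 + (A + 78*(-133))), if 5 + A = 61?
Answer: -1/79747 ≈ -1.2540e-5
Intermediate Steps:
A = 56 (A = -5 + 61 = 56)
1/(-69429 + (A + 78*(-133))) = 1/(-69429 + (56 + 78*(-133))) = 1/(-69429 + (56 - 10374)) = 1/(-69429 - 10318) = 1/(-79747) = -1/79747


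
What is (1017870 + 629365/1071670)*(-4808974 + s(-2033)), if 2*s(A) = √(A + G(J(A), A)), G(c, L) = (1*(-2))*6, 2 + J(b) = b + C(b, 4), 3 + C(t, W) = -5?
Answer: -524573161786670611/107167 + 218164274453*I*√2045/428668 ≈ -4.8949e+12 + 2.3015e+7*I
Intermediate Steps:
C(t, W) = -8 (C(t, W) = -3 - 5 = -8)
J(b) = -10 + b (J(b) = -2 + (b - 8) = -2 + (-8 + b) = -10 + b)
G(c, L) = -12 (G(c, L) = -2*6 = -12)
s(A) = √(-12 + A)/2 (s(A) = √(A - 12)/2 = √(-12 + A)/2)
(1017870 + 629365/1071670)*(-4808974 + s(-2033)) = (1017870 + 629365/1071670)*(-4808974 + √(-12 - 2033)/2) = (1017870 + 629365*(1/1071670))*(-4808974 + √(-2045)/2) = (1017870 + 125873/214334)*(-4808974 + (I*√2045)/2) = 218164274453*(-4808974 + I*√2045/2)/214334 = -524573161786670611/107167 + 218164274453*I*√2045/428668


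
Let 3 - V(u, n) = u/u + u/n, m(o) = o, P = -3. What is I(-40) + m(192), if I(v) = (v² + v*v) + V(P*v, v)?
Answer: 3397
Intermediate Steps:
V(u, n) = 2 - u/n (V(u, n) = 3 - (u/u + u/n) = 3 - (1 + u/n) = 3 + (-1 - u/n) = 2 - u/n)
I(v) = 5 + 2*v² (I(v) = (v² + v*v) + (2 - (-3*v)/v) = (v² + v²) + (2 + 3) = 2*v² + 5 = 5 + 2*v²)
I(-40) + m(192) = (5 + 2*(-40)²) + 192 = (5 + 2*1600) + 192 = (5 + 3200) + 192 = 3205 + 192 = 3397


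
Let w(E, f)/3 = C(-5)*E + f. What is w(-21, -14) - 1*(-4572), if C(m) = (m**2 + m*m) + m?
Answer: 1695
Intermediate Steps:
C(m) = m + 2*m**2 (C(m) = (m**2 + m**2) + m = 2*m**2 + m = m + 2*m**2)
w(E, f) = 3*f + 135*E (w(E, f) = 3*((-5*(1 + 2*(-5)))*E + f) = 3*((-5*(1 - 10))*E + f) = 3*((-5*(-9))*E + f) = 3*(45*E + f) = 3*(f + 45*E) = 3*f + 135*E)
w(-21, -14) - 1*(-4572) = (3*(-14) + 135*(-21)) - 1*(-4572) = (-42 - 2835) + 4572 = -2877 + 4572 = 1695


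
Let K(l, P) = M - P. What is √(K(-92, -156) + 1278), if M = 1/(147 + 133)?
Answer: √28106470/140 ≈ 37.868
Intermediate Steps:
M = 1/280 ≈ 0.0035714
K(l, P) = 1/280 - P
√(K(-92, -156) + 1278) = √((1/280 - 1*(-156)) + 1278) = √((1/280 + 156) + 1278) = √(43681/280 + 1278) = √(401521/280) = √28106470/140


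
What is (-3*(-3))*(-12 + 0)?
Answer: -108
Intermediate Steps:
(-3*(-3))*(-12 + 0) = 9*(-12) = -108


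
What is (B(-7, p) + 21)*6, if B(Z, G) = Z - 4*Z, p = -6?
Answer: 252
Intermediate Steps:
B(Z, G) = -3*Z
(B(-7, p) + 21)*6 = (-3*(-7) + 21)*6 = (21 + 21)*6 = 42*6 = 252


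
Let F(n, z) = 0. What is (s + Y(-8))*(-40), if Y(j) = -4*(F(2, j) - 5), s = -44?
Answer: 960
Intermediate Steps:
Y(j) = 20 (Y(j) = -4*(0 - 5) = -4*(-5) = 20)
(s + Y(-8))*(-40) = (-44 + 20)*(-40) = -24*(-40) = 960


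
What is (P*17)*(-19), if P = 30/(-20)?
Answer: 969/2 ≈ 484.50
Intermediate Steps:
P = -3/2 (P = 30*(-1/20) = -3/2 ≈ -1.5000)
(P*17)*(-19) = -3/2*17*(-19) = -51/2*(-19) = 969/2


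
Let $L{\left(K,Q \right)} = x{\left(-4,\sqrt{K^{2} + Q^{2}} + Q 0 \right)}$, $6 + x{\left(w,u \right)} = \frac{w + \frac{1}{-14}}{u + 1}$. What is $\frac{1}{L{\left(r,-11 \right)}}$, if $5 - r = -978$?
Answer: $- \frac{126277354}{757663231} + \frac{266 \sqrt{966410}}{2272989693} \approx -0.16655$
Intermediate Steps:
$r = 983$ ($r = 5 - -978 = 5 + 978 = 983$)
$x{\left(w,u \right)} = -6 + \frac{- \frac{1}{14} + w}{1 + u}$ ($x{\left(w,u \right)} = -6 + \frac{w + \frac{1}{-14}}{u + 1} = -6 + \frac{w - \frac{1}{14}}{1 + u} = -6 + \frac{- \frac{1}{14} + w}{1 + u}$)
$L{\left(K,Q \right)} = \frac{- \frac{141}{14} - 6 \sqrt{K^{2} + Q^{2}}}{1 + \sqrt{K^{2} + Q^{2}}}$ ($L{\left(K,Q \right)} = \frac{- \frac{85}{14} - 4 - 6 \left(\sqrt{K^{2} + Q^{2}} + Q 0\right)}{1 + \left(\sqrt{K^{2} + Q^{2}} + Q 0\right)} = \frac{- \frac{85}{14} - 4 - 6 \left(\sqrt{K^{2} + Q^{2}} + 0\right)}{1 + \left(\sqrt{K^{2} + Q^{2}} + 0\right)} = \frac{- \frac{85}{14} - 4 - 6 \sqrt{K^{2} + Q^{2}}}{1 + \sqrt{K^{2} + Q^{2}}} = \frac{- \frac{141}{14} - 6 \sqrt{K^{2} + Q^{2}}}{1 + \sqrt{K^{2} + Q^{2}}}$)
$\frac{1}{L{\left(r,-11 \right)}} = \frac{1}{\frac{3}{14} \frac{1}{1 + \sqrt{983^{2} + \left(-11\right)^{2}}} \left(-47 - 28 \sqrt{983^{2} + \left(-11\right)^{2}}\right)} = \frac{1}{\frac{3}{14} \frac{1}{1 + \sqrt{966289 + 121}} \left(-47 - 28 \sqrt{966289 + 121}\right)} = \frac{1}{\frac{3}{14} \frac{1}{1 + \sqrt{966410}} \left(-47 - 28 \sqrt{966410}\right)} = \frac{14 \left(1 + \sqrt{966410}\right)}{3 \left(-47 - 28 \sqrt{966410}\right)}$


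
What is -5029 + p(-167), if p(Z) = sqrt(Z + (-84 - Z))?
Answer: -5029 + 2*I*sqrt(21) ≈ -5029.0 + 9.1651*I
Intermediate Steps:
p(Z) = 2*I*sqrt(21) (p(Z) = sqrt(-84) = 2*I*sqrt(21))
-5029 + p(-167) = -5029 + 2*I*sqrt(21)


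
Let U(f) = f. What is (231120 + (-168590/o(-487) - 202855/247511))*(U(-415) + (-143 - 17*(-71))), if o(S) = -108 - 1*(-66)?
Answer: 72107396842090/472521 ≈ 1.5260e+8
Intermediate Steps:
o(S) = -42 (o(S) = -108 + 66 = -42)
(231120 + (-168590/o(-487) - 202855/247511))*(U(-415) + (-143 - 17*(-71))) = (231120 + (-168590/(-42) - 202855/247511))*(-415 + (-143 - 17*(-71))) = (231120 + (-168590*(-1/42) - 202855*1/247511))*(-415 + (-143 + 1207)) = (231120 + (84295/21 - 202855/247511))*(-415 + 1064) = (231120 + 20859679790/5197731)*649 = (1222159268510/5197731)*649 = 72107396842090/472521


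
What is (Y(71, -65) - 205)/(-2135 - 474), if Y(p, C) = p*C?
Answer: 4820/2609 ≈ 1.8475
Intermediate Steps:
Y(p, C) = C*p
(Y(71, -65) - 205)/(-2135 - 474) = (-65*71 - 205)/(-2135 - 474) = (-4615 - 205)/(-2609) = -4820*(-1/2609) = 4820/2609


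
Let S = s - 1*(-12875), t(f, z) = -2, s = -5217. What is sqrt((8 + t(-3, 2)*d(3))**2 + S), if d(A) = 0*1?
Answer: 3*sqrt(858) ≈ 87.875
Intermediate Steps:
d(A) = 0
S = 7658 (S = -5217 - 1*(-12875) = -5217 + 12875 = 7658)
sqrt((8 + t(-3, 2)*d(3))**2 + S) = sqrt((8 - 2*0)**2 + 7658) = sqrt((8 + 0)**2 + 7658) = sqrt(8**2 + 7658) = sqrt(64 + 7658) = sqrt(7722) = 3*sqrt(858)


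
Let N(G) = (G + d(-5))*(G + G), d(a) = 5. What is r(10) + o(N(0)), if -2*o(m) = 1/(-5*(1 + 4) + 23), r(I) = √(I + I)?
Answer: ¼ + 2*√5 ≈ 4.7221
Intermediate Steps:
r(I) = √2*√I (r(I) = √(2*I) = √2*√I)
N(G) = 2*G*(5 + G) (N(G) = (G + 5)*(G + G) = (5 + G)*(2*G) = 2*G*(5 + G))
o(m) = ¼ (o(m) = -1/(2*(-5*(1 + 4) + 23)) = -1/(2*(-5*5 + 23)) = -1/(2*(-25 + 23)) = -½/(-2) = -½*(-½) = ¼)
r(10) + o(N(0)) = √2*√10 + ¼ = 2*√5 + ¼ = ¼ + 2*√5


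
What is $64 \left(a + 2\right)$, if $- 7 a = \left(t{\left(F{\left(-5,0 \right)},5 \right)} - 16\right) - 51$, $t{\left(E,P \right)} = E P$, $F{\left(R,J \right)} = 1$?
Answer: $\frac{4864}{7} \approx 694.86$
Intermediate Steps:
$a = \frac{62}{7}$ ($a = - \frac{\left(1 \cdot 5 - 16\right) - 51}{7} = - \frac{\left(5 - 16\right) - 51}{7} = - \frac{-11 - 51}{7} = \left(- \frac{1}{7}\right) \left(-62\right) = \frac{62}{7} \approx 8.8571$)
$64 \left(a + 2\right) = 64 \left(\frac{62}{7} + 2\right) = 64 \cdot \frac{76}{7} = \frac{4864}{7}$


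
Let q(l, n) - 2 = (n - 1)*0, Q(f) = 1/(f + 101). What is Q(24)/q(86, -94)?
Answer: 1/250 ≈ 0.0040000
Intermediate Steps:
Q(f) = 1/(101 + f)
q(l, n) = 2 (q(l, n) = 2 + (n - 1)*0 = 2 + (-1 + n)*0 = 2 + 0 = 2)
Q(24)/q(86, -94) = 1/((101 + 24)*2) = (½)/125 = (1/125)*(½) = 1/250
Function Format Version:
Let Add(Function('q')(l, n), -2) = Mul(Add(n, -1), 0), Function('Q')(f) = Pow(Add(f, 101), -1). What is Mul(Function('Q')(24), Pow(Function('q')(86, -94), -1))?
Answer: Rational(1, 250) ≈ 0.0040000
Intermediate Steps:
Function('Q')(f) = Pow(Add(101, f), -1)
Function('q')(l, n) = 2 (Function('q')(l, n) = Add(2, Mul(Add(n, -1), 0)) = Add(2, Mul(Add(-1, n), 0)) = Add(2, 0) = 2)
Mul(Function('Q')(24), Pow(Function('q')(86, -94), -1)) = Mul(Pow(Add(101, 24), -1), Pow(2, -1)) = Mul(Pow(125, -1), Rational(1, 2)) = Mul(Rational(1, 125), Rational(1, 2)) = Rational(1, 250)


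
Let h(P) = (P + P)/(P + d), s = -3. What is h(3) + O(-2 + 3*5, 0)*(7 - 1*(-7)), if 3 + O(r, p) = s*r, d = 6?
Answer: -1762/3 ≈ -587.33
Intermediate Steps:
O(r, p) = -3 - 3*r
h(P) = 2*P/(6 + P) (h(P) = (P + P)/(P + 6) = (2*P)/(6 + P) = 2*P/(6 + P))
h(3) + O(-2 + 3*5, 0)*(7 - 1*(-7)) = 2*3/(6 + 3) + (-3 - 3*(-2 + 3*5))*(7 - 1*(-7)) = 2*3/9 + (-3 - 3*(-2 + 15))*(7 + 7) = 2*3*(⅑) + (-3 - 3*13)*14 = ⅔ + (-3 - 39)*14 = ⅔ - 42*14 = ⅔ - 588 = -1762/3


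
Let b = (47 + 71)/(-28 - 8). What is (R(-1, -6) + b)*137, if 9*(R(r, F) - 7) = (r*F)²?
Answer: 19043/18 ≈ 1057.9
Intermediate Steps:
R(r, F) = 7 + F²*r²/9 (R(r, F) = 7 + (r*F)²/9 = 7 + (F*r)²/9 = 7 + (F²*r²)/9 = 7 + F²*r²/9)
b = -59/18 (b = 118/(-36) = 118*(-1/36) = -59/18 ≈ -3.2778)
(R(-1, -6) + b)*137 = ((7 + (⅑)*(-6)²*(-1)²) - 59/18)*137 = ((7 + (⅑)*36*1) - 59/18)*137 = ((7 + 4) - 59/18)*137 = (11 - 59/18)*137 = (139/18)*137 = 19043/18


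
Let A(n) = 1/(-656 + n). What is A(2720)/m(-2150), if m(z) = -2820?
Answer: -1/5820480 ≈ -1.7181e-7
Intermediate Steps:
A(2720)/m(-2150) = 1/((-656 + 2720)*(-2820)) = -1/2820/2064 = (1/2064)*(-1/2820) = -1/5820480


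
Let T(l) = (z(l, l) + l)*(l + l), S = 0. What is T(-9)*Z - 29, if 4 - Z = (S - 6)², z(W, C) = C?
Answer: -10397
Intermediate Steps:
Z = -32 (Z = 4 - (0 - 6)² = 4 - 1*(-6)² = 4 - 1*36 = 4 - 36 = -32)
T(l) = 4*l² (T(l) = (l + l)*(l + l) = (2*l)*(2*l) = 4*l²)
T(-9)*Z - 29 = (4*(-9)²)*(-32) - 29 = (4*81)*(-32) - 29 = 324*(-32) - 29 = -10368 - 29 = -10397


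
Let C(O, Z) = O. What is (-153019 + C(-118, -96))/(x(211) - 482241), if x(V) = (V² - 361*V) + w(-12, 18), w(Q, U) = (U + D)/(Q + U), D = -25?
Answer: 918822/3083353 ≈ 0.29799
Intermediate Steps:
w(Q, U) = (-25 + U)/(Q + U) (w(Q, U) = (U - 25)/(Q + U) = (-25 + U)/(Q + U))
x(V) = -7/6 + V² - 361*V (x(V) = (V² - 361*V) + (-25 + 18)/(-12 + 18) = (V² - 361*V) - 7/6 = -7/6 + V² - 361*V)
(-153019 + C(-118, -96))/(x(211) - 482241) = (-153019 - 118)/((-7/6 + 211² - 361*211) - 482241) = -153137/((-7/6 + 44521 - 76171) - 482241) = -153137/(-189907/6 - 482241) = -153137/(-3083353/6) = -153137*(-6/3083353) = 918822/3083353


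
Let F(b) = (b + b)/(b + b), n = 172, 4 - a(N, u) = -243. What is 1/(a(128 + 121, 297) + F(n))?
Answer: 1/248 ≈ 0.0040323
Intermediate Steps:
a(N, u) = 247 (a(N, u) = 4 - 1*(-243) = 4 + 243 = 247)
F(b) = 1 (F(b) = (2*b)/((2*b)) = (2*b)*(1/(2*b)) = 1)
1/(a(128 + 121, 297) + F(n)) = 1/(247 + 1) = 1/248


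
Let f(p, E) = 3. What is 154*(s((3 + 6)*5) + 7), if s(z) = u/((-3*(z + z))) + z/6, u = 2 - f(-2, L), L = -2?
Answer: 301532/135 ≈ 2233.6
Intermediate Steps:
u = -1 (u = 2 - 1*3 = 2 - 3 = -1)
s(z) = z/6 + 1/(6*z) (s(z) = -1/((-3*(z + z))) + z/6 = -1/((-6*z)) + z*(1/6) = -1/((-6*z)) + z/6 = -(-1)/(6*z) + z/6 = 1/(6*z) + z/6 = z/6 + 1/(6*z))
154*(s((3 + 6)*5) + 7) = 154*((1 + ((3 + 6)*5)**2)/(6*(((3 + 6)*5))) + 7) = 154*((1 + (9*5)**2)/(6*((9*5))) + 7) = 154*((1/6)*(1 + 45**2)/45 + 7) = 154*((1/6)*(1/45)*(1 + 2025) + 7) = 154*((1/6)*(1/45)*2026 + 7) = 154*(1013/135 + 7) = 154*(1958/135) = 301532/135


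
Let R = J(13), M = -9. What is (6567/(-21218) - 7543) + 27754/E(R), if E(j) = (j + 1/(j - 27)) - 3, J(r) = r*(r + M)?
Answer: -90752011183/13006634 ≈ -6977.4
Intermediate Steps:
J(r) = r*(-9 + r) (J(r) = r*(r - 9) = r*(-9 + r))
R = 52 (R = 13*(-9 + 13) = 13*4 = 52)
E(j) = -3 + j + 1/(-27 + j) (E(j) = (j + 1/(-27 + j)) - 3 = -3 + j + 1/(-27 + j))
(6567/(-21218) - 7543) + 27754/E(R) = (6567/(-21218) - 7543) + 27754/(((82 + 52² - 30*52)/(-27 + 52))) = (6567*(-1/21218) - 7543) + 27754/(((82 + 2704 - 1560)/25)) = (-6567/21218 - 7543) + 27754/(((1/25)*1226)) = -160053941/21218 + 27754/(1226/25) = -160053941/21218 + 27754*(25/1226) = -160053941/21218 + 346925/613 = -90752011183/13006634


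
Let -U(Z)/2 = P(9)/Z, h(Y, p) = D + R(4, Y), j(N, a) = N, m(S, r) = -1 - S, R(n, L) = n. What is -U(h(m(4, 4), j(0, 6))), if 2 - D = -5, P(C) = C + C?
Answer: 36/11 ≈ 3.2727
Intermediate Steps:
P(C) = 2*C
D = 7 (D = 2 - 1*(-5) = 2 + 5 = 7)
h(Y, p) = 11 (h(Y, p) = 7 + 4 = 11)
U(Z) = -36/Z (U(Z) = -2*2*9/Z = -36/Z)
-U(h(m(4, 4), j(0, 6))) = -(-36)/11 = -1*(-36/11) = 36/11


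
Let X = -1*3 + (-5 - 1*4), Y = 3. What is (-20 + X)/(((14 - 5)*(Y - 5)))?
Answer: 16/9 ≈ 1.7778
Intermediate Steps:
X = -12 (X = -3 + (-5 - 4) = -3 - 9 = -12)
(-20 + X)/(((14 - 5)*(Y - 5))) = (-20 - 12)/(((14 - 5)*(3 - 5))) = -32/(9*(-2)) = -32/(-18) = -32*(-1/18) = 16/9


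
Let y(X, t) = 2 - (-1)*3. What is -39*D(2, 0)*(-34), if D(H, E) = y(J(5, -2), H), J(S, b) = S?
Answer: 6630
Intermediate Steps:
y(X, t) = 5 (y(X, t) = 2 - 1*(-3) = 2 + 3 = 5)
D(H, E) = 5
-39*D(2, 0)*(-34) = -39*5*(-34) = -195*(-34) = 6630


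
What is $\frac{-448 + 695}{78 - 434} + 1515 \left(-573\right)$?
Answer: $- \frac{309042067}{356} \approx -8.681 \cdot 10^{5}$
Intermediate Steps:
$\frac{-448 + 695}{78 - 434} + 1515 \left(-573\right) = \frac{247}{-356} - 868095 = 247 \left(- \frac{1}{356}\right) - 868095 = - \frac{247}{356} - 868095 = - \frac{309042067}{356}$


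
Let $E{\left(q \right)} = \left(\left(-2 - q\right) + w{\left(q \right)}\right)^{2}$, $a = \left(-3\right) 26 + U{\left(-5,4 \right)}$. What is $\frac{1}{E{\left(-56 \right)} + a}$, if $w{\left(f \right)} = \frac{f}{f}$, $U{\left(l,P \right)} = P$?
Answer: $\frac{1}{2951} \approx 0.00033887$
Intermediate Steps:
$w{\left(f \right)} = 1$
$a = -74$ ($a = \left(-3\right) 26 + 4 = -78 + 4 = -74$)
$E{\left(q \right)} = \left(-1 - q\right)^{2}$ ($E{\left(q \right)} = \left(\left(-2 - q\right) + 1\right)^{2} = \left(-1 - q\right)^{2}$)
$\frac{1}{E{\left(-56 \right)} + a} = \frac{1}{\left(1 - 56\right)^{2} - 74} = \frac{1}{\left(-55\right)^{2} - 74} = \frac{1}{3025 - 74} = \frac{1}{2951}$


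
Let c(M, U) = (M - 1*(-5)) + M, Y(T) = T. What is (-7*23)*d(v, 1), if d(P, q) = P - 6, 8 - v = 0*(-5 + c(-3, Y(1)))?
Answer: -322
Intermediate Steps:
c(M, U) = 5 + 2*M (c(M, U) = (M + 5) + M = (5 + M) + M = 5 + 2*M)
v = 8 (v = 8 - 0*(-5 + (5 + 2*(-3))) = 8 - 0*(-5 + (5 - 6)) = 8 - 0*(-5 - 1) = 8 - 0*(-6) = 8 - 1*0 = 8 + 0 = 8)
d(P, q) = -6 + P
(-7*23)*d(v, 1) = (-7*23)*(-6 + 8) = -161*2 = -322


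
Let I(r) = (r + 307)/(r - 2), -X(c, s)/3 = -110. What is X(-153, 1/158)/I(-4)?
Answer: -660/101 ≈ -6.5347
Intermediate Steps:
X(c, s) = 330 (X(c, s) = -3*(-110) = 330)
I(r) = (307 + r)/(-2 + r)
X(-153, 1/158)/I(-4) = 330/(((307 - 4)/(-2 - 4))) = 330/((303/(-6))) = 330/((-⅙*303)) = 330/(-101/2) = 330*(-2/101) = -660/101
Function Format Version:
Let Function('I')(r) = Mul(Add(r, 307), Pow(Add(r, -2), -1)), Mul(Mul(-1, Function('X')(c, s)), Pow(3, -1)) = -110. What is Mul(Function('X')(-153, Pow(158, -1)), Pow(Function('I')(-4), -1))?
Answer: Rational(-660, 101) ≈ -6.5347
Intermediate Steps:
Function('X')(c, s) = 330 (Function('X')(c, s) = Mul(-3, -110) = 330)
Function('I')(r) = Mul(Pow(Add(-2, r), -1), Add(307, r)) (Function('I')(r) = Mul(Add(307, r), Pow(Add(-2, r), -1)) = Mul(Pow(Add(-2, r), -1), Add(307, r)))
Mul(Function('X')(-153, Pow(158, -1)), Pow(Function('I')(-4), -1)) = Mul(330, Pow(Mul(Pow(Add(-2, -4), -1), Add(307, -4)), -1)) = Mul(330, Pow(Mul(Pow(-6, -1), 303), -1)) = Mul(330, Pow(Mul(Rational(-1, 6), 303), -1)) = Mul(330, Pow(Rational(-101, 2), -1)) = Mul(330, Rational(-2, 101)) = Rational(-660, 101)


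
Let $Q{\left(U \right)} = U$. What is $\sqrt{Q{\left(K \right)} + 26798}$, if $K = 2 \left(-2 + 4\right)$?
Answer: $3 \sqrt{2978} \approx 163.71$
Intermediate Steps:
$K = 4$ ($K = 2 \cdot 2 = 4$)
$\sqrt{Q{\left(K \right)} + 26798} = \sqrt{4 + 26798} = \sqrt{26802} = 3 \sqrt{2978}$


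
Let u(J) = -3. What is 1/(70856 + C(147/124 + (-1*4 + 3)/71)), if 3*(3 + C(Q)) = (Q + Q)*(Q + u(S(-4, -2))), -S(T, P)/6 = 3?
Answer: 116265624/8237602228285 ≈ 1.4114e-5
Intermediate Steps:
S(T, P) = -18 (S(T, P) = -6*3 = -18)
C(Q) = -3 + 2*Q*(-3 + Q)/3 (C(Q) = -3 + ((Q + Q)*(Q - 3))/3 = -3 + ((2*Q)*(-3 + Q))/3 = -3 + (2*Q*(-3 + Q))/3 = -3 + 2*Q*(-3 + Q)/3)
1/(70856 + C(147/124 + (-1*4 + 3)/71)) = 1/(70856 + (-3 - 2*(147/124 + (-1*4 + 3)/71) + 2*(147/124 + (-1*4 + 3)/71)²/3)) = 1/(70856 + (-3 - 2*(147*(1/124) + (-4 + 3)*(1/71)) + 2*(147*(1/124) + (-4 + 3)*(1/71))²/3)) = 1/(70856 + (-3 - 2*(147/124 - 1*1/71) + 2*(147/124 - 1*1/71)²/3)) = 1/(70856 + (-3 - 2*(147/124 - 1/71) + 2*(147/124 - 1/71)²/3)) = 1/(70856 + (-3 - 2*10313/8804 + 2*(10313/8804)²/3)) = 1/(70856 + (-3 - 10313/4402 + (⅔)*(106357969/77510416))) = 1/(70856 + (-3 - 10313/4402 + 106357969/116265624)) = 1/(70856 - 514825859/116265624) = 1/(8237602228285/116265624) = 116265624/8237602228285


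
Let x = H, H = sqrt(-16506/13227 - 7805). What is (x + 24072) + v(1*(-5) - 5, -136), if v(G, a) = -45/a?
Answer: 3273837/136 + 7*I*sqrt(3096894827)/4409 ≈ 24072.0 + 88.353*I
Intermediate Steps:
H = 7*I*sqrt(3096894827)/4409 (H = sqrt(-16506*1/13227 - 7805) = sqrt(-5502/4409 - 7805) = sqrt(-34417747/4409) = 7*I*sqrt(3096894827)/4409 ≈ 88.353*I)
x = 7*I*sqrt(3096894827)/4409 ≈ 88.353*I
(x + 24072) + v(1*(-5) - 5, -136) = (7*I*sqrt(3096894827)/4409 + 24072) - 45/(-136) = (24072 + 7*I*sqrt(3096894827)/4409) - 45*(-1/136) = (24072 + 7*I*sqrt(3096894827)/4409) + 45/136 = 3273837/136 + 7*I*sqrt(3096894827)/4409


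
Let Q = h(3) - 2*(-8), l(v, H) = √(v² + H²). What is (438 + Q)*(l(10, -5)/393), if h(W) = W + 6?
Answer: 2315*√5/393 ≈ 13.172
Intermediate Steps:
h(W) = 6 + W
l(v, H) = √(H² + v²)
Q = 25 (Q = (6 + 3) - 2*(-8) = 9 + 16 = 25)
(438 + Q)*(l(10, -5)/393) = (438 + 25)*(√((-5)² + 10²)/393) = 463*(√(25 + 100)*(1/393)) = 463*(√125*(1/393)) = 463*((5*√5)*(1/393)) = 463*(5*√5/393) = 2315*√5/393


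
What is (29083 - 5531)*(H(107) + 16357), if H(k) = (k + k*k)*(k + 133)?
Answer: 65705298944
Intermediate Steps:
H(k) = (133 + k)*(k + k²) (H(k) = (k + k²)*(133 + k) = (133 + k)*(k + k²))
(29083 - 5531)*(H(107) + 16357) = (29083 - 5531)*(107*(133 + 107² + 134*107) + 16357) = 23552*(107*(133 + 11449 + 14338) + 16357) = 23552*(107*25920 + 16357) = 23552*(2773440 + 16357) = 23552*2789797 = 65705298944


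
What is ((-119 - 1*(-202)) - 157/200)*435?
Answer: 1430541/40 ≈ 35764.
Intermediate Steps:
((-119 - 1*(-202)) - 157/200)*435 = ((-119 + 202) - 157*1/200)*435 = (83 - 157/200)*435 = (16443/200)*435 = 1430541/40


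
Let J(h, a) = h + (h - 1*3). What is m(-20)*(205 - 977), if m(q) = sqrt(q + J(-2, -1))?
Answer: -2316*I*sqrt(3) ≈ -4011.4*I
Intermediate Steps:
J(h, a) = -3 + 2*h (J(h, a) = h + (h - 3) = h + (-3 + h) = -3 + 2*h)
m(q) = sqrt(-7 + q) (m(q) = sqrt(q + (-3 + 2*(-2))) = sqrt(q + (-3 - 4)) = sqrt(q - 7) = sqrt(-7 + q))
m(-20)*(205 - 977) = sqrt(-7 - 20)*(205 - 977) = sqrt(-27)*(-772) = (3*I*sqrt(3))*(-772) = -2316*I*sqrt(3)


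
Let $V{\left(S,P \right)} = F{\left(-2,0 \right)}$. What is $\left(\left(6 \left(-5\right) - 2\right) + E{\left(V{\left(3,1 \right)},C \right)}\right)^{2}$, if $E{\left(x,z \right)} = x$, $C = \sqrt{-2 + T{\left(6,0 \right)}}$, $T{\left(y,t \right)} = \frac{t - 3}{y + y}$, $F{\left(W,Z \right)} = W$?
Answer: $1156$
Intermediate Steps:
$T{\left(y,t \right)} = \frac{-3 + t}{2 y}$
$V{\left(S,P \right)} = -2$
$C = \frac{3 i}{2}$ ($C = \sqrt{-2 + \frac{-3 + 0}{2 \cdot 6}} = \sqrt{-2 + \frac{1}{2} \cdot \frac{1}{6} \left(-3\right)} = \sqrt{-2 - \frac{1}{4}} = \sqrt{- \frac{9}{4}} = \frac{3 i}{2} \approx 1.5 i$)
$\left(\left(6 \left(-5\right) - 2\right) + E{\left(V{\left(3,1 \right)},C \right)}\right)^{2} = \left(\left(6 \left(-5\right) - 2\right) - 2\right)^{2} = \left(\left(-30 - 2\right) - 2\right)^{2} = \left(-32 - 2\right)^{2} = \left(-34\right)^{2} = 1156$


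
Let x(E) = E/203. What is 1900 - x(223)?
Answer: 385477/203 ≈ 1898.9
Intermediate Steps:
x(E) = E/203 (x(E) = E*(1/203) = E/203)
1900 - x(223) = 1900 - 223/203 = 385477/203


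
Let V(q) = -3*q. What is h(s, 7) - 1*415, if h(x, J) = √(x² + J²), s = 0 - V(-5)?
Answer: -415 + √274 ≈ -398.45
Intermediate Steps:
s = -15 (s = 0 - (-3)*(-5) = 0 - 1*15 = 0 - 15 = -15)
h(x, J) = √(J² + x²)
h(s, 7) - 1*415 = √(7² + (-15)²) - 1*415 = √(49 + 225) - 415 = √274 - 415 = -415 + √274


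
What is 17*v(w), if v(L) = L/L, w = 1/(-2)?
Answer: 17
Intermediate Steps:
w = -½ ≈ -0.50000
v(L) = 1
17*v(w) = 17*1 = 17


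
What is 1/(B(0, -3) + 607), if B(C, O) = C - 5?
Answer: 1/602 ≈ 0.0016611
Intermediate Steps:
B(C, O) = -5 + C
1/(B(0, -3) + 607) = 1/((-5 + 0) + 607) = 1/(-5 + 607) = 1/602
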